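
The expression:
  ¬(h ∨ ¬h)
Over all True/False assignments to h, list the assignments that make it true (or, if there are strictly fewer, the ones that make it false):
is never true.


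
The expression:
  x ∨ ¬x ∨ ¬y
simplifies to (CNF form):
True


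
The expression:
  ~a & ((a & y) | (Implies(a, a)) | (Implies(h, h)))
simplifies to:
~a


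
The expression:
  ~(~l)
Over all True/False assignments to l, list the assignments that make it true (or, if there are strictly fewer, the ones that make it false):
is true only for:
  l=True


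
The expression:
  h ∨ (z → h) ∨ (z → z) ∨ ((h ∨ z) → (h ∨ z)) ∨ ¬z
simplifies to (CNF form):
True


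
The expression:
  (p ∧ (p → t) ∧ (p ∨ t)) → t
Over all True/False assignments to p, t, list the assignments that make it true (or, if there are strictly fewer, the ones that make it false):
is always true.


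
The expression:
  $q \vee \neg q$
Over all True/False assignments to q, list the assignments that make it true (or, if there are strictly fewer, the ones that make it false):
is always true.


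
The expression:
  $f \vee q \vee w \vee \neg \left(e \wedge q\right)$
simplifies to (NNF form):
$\text{True}$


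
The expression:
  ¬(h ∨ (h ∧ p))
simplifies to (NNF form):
¬h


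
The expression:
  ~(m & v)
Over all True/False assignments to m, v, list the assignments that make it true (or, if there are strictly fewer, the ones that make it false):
is false only for:
  m=True, v=True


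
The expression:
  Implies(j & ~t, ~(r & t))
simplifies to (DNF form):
True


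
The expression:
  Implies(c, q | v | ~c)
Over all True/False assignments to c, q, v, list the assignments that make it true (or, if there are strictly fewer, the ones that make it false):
is false only for:
  c=True, q=False, v=False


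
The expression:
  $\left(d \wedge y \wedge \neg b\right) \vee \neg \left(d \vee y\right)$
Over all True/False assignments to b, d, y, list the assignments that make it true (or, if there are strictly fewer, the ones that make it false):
is true only for:
  b=False, d=False, y=False;
  b=False, d=True, y=True;
  b=True, d=False, y=False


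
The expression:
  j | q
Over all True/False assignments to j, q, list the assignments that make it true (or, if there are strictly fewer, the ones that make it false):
is false only for:
  j=False, q=False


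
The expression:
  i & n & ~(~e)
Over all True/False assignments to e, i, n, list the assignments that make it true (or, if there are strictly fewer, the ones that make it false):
is true only for:
  e=True, i=True, n=True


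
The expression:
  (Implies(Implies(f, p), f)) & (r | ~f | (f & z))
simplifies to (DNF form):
(f & r) | (f & z)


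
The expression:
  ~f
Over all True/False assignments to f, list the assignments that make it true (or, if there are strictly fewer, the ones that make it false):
is true only for:
  f=False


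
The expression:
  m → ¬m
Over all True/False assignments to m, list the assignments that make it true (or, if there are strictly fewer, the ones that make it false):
is true only for:
  m=False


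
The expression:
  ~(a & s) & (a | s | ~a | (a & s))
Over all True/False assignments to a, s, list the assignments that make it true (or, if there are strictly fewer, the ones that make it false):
is false only for:
  a=True, s=True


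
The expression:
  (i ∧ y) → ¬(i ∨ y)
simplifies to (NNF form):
¬i ∨ ¬y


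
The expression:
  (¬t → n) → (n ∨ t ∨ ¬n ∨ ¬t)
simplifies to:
True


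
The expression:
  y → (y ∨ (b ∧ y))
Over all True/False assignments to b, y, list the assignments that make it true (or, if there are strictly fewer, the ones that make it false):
is always true.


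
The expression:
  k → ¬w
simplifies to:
¬k ∨ ¬w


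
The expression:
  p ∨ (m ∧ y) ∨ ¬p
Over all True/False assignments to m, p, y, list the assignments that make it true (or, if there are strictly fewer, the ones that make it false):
is always true.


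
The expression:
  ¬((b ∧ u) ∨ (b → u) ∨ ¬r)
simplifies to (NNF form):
b ∧ r ∧ ¬u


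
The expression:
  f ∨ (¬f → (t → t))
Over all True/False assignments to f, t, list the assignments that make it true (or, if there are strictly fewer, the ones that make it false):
is always true.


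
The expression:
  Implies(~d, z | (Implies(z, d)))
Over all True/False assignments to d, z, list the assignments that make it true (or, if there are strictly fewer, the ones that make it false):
is always true.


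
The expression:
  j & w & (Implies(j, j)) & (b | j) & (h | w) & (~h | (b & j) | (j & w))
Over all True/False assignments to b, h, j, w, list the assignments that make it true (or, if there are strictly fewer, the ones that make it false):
is true only for:
  b=False, h=False, j=True, w=True;
  b=False, h=True, j=True, w=True;
  b=True, h=False, j=True, w=True;
  b=True, h=True, j=True, w=True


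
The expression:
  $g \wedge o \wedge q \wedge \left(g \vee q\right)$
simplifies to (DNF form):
$g \wedge o \wedge q$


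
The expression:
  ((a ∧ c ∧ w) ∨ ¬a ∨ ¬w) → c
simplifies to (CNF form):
(a ∨ c) ∧ (c ∨ w)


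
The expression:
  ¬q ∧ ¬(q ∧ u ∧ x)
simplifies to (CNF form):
¬q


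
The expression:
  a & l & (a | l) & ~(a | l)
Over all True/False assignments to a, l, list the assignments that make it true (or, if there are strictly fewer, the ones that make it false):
is never true.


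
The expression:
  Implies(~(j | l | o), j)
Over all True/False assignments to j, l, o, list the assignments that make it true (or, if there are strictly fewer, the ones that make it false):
is false only for:
  j=False, l=False, o=False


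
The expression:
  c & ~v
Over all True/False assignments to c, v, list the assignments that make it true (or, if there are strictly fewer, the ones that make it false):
is true only for:
  c=True, v=False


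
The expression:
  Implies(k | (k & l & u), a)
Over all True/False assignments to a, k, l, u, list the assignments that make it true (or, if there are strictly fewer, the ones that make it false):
is false only for:
  a=False, k=True, l=False, u=False;
  a=False, k=True, l=False, u=True;
  a=False, k=True, l=True, u=False;
  a=False, k=True, l=True, u=True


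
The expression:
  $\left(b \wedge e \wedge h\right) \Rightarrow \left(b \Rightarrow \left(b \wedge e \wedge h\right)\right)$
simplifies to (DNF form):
$\text{True}$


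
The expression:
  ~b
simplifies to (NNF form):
~b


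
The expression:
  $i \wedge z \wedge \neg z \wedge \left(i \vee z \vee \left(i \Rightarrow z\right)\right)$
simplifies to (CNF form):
$\text{False}$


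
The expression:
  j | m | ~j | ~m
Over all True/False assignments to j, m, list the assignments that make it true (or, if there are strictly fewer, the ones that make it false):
is always true.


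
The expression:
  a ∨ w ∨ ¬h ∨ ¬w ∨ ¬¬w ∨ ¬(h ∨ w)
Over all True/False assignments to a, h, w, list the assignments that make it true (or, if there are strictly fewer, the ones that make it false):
is always true.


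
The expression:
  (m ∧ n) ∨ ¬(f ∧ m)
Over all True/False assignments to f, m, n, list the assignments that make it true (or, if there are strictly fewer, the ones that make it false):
is false only for:
  f=True, m=True, n=False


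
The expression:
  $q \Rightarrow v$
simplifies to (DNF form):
$v \vee \neg q$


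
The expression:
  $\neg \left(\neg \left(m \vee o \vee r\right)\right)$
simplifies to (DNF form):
$m \vee o \vee r$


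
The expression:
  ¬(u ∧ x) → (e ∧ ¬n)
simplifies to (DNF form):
(e ∧ ¬n) ∨ (u ∧ x)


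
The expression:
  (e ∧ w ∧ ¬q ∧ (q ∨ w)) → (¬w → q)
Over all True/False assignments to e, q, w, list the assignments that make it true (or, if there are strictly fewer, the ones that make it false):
is always true.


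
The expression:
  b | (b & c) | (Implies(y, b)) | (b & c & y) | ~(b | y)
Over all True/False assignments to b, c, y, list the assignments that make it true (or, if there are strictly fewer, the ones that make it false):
is false only for:
  b=False, c=False, y=True;
  b=False, c=True, y=True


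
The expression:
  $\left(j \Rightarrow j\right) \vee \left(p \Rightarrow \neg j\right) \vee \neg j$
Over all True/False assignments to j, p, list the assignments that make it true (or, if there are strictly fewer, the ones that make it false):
is always true.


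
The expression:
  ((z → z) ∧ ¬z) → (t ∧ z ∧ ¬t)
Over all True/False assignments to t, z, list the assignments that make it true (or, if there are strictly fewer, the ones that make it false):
is true only for:
  t=False, z=True;
  t=True, z=True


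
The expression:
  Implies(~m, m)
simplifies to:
m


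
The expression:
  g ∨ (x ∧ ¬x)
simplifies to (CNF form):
g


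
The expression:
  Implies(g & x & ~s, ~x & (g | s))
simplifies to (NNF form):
s | ~g | ~x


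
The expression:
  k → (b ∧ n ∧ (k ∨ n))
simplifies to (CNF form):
(b ∨ ¬k) ∧ (n ∨ ¬k)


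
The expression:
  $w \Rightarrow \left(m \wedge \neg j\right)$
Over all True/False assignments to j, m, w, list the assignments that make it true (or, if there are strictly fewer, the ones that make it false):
is false only for:
  j=False, m=False, w=True;
  j=True, m=False, w=True;
  j=True, m=True, w=True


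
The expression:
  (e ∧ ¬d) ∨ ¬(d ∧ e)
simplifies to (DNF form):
¬d ∨ ¬e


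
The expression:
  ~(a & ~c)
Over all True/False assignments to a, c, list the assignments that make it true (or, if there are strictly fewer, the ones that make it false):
is false only for:
  a=True, c=False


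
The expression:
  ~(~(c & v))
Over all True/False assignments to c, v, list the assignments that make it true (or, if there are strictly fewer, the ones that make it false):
is true only for:
  c=True, v=True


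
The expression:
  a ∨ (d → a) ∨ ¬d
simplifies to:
a ∨ ¬d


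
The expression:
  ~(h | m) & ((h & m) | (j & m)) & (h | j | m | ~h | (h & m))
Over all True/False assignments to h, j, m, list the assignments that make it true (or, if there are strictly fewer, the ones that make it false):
is never true.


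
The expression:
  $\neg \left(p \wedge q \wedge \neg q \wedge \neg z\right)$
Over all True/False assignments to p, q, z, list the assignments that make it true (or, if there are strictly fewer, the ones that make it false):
is always true.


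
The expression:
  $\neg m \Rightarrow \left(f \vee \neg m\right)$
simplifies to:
$\text{True}$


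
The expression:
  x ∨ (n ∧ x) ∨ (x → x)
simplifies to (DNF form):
True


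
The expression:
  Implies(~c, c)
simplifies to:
c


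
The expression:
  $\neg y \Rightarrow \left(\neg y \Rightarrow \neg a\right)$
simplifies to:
$y \vee \neg a$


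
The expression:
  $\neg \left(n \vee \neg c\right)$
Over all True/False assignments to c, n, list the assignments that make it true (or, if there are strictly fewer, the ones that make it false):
is true only for:
  c=True, n=False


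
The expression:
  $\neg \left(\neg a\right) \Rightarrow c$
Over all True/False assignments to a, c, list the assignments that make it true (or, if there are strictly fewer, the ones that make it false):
is false only for:
  a=True, c=False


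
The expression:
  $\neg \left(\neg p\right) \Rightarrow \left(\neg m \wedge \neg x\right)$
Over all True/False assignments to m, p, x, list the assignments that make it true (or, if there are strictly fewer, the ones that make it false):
is false only for:
  m=False, p=True, x=True;
  m=True, p=True, x=False;
  m=True, p=True, x=True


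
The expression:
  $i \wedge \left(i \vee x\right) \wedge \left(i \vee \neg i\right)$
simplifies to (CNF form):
$i$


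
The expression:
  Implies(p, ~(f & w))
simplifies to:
~f | ~p | ~w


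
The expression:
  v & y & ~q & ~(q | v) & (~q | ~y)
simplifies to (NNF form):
False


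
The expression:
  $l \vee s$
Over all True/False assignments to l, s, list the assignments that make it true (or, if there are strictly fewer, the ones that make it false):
is false only for:
  l=False, s=False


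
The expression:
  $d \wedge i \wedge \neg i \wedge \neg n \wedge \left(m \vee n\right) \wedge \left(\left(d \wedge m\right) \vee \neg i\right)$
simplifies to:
$\text{False}$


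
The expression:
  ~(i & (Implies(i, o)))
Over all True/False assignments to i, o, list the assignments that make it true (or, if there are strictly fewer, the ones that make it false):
is false only for:
  i=True, o=True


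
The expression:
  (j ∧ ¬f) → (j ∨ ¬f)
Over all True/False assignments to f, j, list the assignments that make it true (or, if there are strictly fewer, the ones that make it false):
is always true.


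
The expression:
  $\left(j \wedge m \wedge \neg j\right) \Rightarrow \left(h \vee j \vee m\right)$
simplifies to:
$\text{True}$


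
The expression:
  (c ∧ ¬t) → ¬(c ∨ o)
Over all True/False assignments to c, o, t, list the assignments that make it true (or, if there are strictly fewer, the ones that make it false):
is false only for:
  c=True, o=False, t=False;
  c=True, o=True, t=False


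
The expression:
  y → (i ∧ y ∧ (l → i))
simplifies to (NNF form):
i ∨ ¬y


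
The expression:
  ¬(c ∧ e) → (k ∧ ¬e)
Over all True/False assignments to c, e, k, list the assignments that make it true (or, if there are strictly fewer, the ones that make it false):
is true only for:
  c=False, e=False, k=True;
  c=True, e=False, k=True;
  c=True, e=True, k=False;
  c=True, e=True, k=True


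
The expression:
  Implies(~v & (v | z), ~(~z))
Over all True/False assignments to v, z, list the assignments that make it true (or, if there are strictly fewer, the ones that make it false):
is always true.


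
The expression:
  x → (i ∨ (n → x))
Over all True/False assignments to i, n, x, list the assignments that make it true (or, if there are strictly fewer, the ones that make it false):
is always true.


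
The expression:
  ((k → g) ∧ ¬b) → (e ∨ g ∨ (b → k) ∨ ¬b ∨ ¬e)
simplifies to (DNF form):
True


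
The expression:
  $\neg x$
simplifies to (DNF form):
$\neg x$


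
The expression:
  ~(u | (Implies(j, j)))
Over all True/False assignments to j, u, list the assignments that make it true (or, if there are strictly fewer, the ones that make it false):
is never true.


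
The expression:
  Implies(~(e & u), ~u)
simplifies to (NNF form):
e | ~u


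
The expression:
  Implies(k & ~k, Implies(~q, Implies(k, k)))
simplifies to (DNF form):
True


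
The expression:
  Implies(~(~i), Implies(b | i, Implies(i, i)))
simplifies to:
True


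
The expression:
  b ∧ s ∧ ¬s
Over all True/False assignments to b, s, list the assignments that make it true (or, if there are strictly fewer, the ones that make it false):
is never true.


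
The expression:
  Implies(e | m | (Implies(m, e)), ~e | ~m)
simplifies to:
~e | ~m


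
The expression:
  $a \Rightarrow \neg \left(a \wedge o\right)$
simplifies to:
$\neg a \vee \neg o$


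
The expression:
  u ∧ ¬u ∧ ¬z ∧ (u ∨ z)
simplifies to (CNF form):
False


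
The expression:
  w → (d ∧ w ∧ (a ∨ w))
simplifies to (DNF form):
d ∨ ¬w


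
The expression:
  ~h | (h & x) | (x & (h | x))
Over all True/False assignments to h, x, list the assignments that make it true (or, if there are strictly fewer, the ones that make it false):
is false only for:
  h=True, x=False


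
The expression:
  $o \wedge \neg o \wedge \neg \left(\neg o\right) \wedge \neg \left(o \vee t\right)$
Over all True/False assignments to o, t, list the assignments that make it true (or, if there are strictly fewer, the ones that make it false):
is never true.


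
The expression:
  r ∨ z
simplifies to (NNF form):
r ∨ z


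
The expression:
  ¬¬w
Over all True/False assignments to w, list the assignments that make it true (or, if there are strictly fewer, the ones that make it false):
is true only for:
  w=True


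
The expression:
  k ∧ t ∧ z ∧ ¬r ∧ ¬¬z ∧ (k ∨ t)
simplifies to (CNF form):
k ∧ t ∧ z ∧ ¬r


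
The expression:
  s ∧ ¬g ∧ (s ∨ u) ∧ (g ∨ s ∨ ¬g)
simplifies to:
s ∧ ¬g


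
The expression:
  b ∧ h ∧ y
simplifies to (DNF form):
b ∧ h ∧ y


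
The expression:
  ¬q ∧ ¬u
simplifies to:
¬q ∧ ¬u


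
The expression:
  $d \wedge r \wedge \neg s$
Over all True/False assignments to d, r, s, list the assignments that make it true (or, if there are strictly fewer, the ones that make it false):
is true only for:
  d=True, r=True, s=False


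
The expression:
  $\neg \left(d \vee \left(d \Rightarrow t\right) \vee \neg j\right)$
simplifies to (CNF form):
$\text{False}$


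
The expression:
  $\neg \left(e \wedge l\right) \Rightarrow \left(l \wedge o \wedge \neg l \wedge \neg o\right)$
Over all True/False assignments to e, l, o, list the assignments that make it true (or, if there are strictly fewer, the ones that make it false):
is true only for:
  e=True, l=True, o=False;
  e=True, l=True, o=True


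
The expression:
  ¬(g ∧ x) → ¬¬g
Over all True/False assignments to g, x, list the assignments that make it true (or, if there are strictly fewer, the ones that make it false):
is true only for:
  g=True, x=False;
  g=True, x=True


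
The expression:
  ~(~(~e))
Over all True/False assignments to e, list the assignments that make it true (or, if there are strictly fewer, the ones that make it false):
is true only for:
  e=False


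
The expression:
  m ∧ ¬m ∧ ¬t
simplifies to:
False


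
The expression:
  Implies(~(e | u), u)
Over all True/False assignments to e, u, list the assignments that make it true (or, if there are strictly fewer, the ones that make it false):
is false only for:
  e=False, u=False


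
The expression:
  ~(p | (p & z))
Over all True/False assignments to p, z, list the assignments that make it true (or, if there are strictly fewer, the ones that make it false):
is true only for:
  p=False, z=False;
  p=False, z=True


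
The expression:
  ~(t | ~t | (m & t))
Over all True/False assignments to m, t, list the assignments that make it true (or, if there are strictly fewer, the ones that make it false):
is never true.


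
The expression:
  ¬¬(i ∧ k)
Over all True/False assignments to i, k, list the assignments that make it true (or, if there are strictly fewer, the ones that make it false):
is true only for:
  i=True, k=True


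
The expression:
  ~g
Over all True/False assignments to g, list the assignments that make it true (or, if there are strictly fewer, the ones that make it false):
is true only for:
  g=False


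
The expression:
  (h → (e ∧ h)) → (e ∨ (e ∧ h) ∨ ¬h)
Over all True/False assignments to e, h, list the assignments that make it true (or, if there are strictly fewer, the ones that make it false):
is always true.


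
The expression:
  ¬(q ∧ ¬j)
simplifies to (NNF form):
j ∨ ¬q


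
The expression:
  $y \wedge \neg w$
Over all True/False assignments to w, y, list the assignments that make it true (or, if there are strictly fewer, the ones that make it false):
is true only for:
  w=False, y=True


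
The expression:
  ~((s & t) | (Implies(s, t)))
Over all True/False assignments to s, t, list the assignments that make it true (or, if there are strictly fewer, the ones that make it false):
is true only for:
  s=True, t=False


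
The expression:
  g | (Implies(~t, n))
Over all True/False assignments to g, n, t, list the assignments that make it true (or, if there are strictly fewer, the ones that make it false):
is false only for:
  g=False, n=False, t=False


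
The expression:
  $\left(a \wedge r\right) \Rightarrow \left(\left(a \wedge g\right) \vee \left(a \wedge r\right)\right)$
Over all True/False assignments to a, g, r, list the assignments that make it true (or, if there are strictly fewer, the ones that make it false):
is always true.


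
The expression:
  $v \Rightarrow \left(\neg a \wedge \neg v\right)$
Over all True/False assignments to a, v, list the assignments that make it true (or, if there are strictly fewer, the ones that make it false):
is true only for:
  a=False, v=False;
  a=True, v=False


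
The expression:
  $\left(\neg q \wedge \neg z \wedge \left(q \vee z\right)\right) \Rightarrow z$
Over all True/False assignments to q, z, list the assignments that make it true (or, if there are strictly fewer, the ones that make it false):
is always true.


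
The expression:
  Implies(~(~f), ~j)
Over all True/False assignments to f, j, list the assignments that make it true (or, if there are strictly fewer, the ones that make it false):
is false only for:
  f=True, j=True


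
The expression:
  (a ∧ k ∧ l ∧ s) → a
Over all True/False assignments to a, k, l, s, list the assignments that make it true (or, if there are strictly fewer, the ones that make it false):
is always true.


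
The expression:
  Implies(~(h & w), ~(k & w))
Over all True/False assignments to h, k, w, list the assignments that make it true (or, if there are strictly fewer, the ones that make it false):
is false only for:
  h=False, k=True, w=True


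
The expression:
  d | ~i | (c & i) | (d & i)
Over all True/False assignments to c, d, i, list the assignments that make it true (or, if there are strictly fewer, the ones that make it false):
is false only for:
  c=False, d=False, i=True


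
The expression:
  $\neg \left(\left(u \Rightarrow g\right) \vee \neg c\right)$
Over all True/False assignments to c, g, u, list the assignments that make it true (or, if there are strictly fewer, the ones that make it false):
is true only for:
  c=True, g=False, u=True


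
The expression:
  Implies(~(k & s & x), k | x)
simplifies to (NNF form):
k | x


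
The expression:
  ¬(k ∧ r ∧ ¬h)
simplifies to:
h ∨ ¬k ∨ ¬r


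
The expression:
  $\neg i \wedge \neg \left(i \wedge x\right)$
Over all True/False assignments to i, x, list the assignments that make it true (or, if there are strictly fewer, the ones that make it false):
is true only for:
  i=False, x=False;
  i=False, x=True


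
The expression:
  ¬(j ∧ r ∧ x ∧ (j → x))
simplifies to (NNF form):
¬j ∨ ¬r ∨ ¬x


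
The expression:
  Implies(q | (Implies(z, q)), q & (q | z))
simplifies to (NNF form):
q | z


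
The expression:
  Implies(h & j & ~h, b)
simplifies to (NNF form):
True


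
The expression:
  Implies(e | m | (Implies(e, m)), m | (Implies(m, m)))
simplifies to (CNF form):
True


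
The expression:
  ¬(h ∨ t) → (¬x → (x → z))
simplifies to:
True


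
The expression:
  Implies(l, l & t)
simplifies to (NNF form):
t | ~l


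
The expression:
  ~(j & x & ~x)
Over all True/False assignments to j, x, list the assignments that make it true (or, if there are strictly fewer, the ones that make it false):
is always true.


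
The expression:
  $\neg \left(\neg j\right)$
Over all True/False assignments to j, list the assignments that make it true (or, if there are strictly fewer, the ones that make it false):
is true only for:
  j=True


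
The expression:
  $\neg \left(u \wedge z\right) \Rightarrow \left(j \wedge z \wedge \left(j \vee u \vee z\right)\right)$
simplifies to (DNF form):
$\left(j \wedge z\right) \vee \left(u \wedge z\right)$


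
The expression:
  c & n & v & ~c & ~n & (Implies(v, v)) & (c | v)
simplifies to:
False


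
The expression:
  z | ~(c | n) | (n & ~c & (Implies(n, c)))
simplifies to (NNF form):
z | (~c & ~n)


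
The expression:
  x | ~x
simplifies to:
True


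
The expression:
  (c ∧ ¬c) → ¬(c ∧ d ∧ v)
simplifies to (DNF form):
True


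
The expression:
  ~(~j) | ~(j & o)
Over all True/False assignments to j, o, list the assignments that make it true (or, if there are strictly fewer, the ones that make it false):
is always true.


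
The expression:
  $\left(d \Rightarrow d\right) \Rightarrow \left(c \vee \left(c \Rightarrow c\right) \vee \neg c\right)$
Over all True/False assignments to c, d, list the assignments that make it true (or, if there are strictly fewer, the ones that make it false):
is always true.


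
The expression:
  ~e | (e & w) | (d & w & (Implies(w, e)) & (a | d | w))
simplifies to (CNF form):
w | ~e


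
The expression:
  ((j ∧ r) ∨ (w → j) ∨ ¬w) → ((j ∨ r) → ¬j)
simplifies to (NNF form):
¬j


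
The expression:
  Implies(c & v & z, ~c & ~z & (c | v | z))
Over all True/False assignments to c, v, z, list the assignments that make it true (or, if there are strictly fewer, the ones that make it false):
is false only for:
  c=True, v=True, z=True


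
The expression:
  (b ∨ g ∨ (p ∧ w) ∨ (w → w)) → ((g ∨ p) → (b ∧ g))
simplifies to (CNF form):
(b ∨ ¬g) ∧ (g ∨ ¬p)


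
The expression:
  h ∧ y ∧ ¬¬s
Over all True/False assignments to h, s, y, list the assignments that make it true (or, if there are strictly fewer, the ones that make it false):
is true only for:
  h=True, s=True, y=True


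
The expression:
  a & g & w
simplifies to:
a & g & w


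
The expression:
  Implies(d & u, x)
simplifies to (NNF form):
x | ~d | ~u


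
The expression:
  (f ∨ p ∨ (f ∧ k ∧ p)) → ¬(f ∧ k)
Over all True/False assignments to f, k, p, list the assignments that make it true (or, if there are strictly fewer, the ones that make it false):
is false only for:
  f=True, k=True, p=False;
  f=True, k=True, p=True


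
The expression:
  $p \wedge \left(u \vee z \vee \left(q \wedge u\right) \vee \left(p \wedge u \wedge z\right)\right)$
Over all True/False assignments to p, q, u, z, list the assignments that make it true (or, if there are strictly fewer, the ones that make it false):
is true only for:
  p=True, q=False, u=False, z=True;
  p=True, q=False, u=True, z=False;
  p=True, q=False, u=True, z=True;
  p=True, q=True, u=False, z=True;
  p=True, q=True, u=True, z=False;
  p=True, q=True, u=True, z=True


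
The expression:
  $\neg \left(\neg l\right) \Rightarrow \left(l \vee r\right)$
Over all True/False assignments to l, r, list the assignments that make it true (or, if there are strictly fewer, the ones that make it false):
is always true.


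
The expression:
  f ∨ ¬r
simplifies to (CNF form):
f ∨ ¬r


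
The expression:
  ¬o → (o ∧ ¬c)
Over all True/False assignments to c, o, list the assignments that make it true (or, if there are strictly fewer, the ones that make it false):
is true only for:
  c=False, o=True;
  c=True, o=True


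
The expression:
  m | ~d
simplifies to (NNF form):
m | ~d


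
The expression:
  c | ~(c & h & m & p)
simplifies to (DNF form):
True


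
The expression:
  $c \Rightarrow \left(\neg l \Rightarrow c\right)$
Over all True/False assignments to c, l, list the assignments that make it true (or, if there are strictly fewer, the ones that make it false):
is always true.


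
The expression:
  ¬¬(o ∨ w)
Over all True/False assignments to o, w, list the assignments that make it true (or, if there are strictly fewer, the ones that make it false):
is false only for:
  o=False, w=False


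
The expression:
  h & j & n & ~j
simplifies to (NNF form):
False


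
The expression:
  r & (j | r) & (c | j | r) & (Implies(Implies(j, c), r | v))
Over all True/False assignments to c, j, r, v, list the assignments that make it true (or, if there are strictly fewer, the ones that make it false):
is true only for:
  c=False, j=False, r=True, v=False;
  c=False, j=False, r=True, v=True;
  c=False, j=True, r=True, v=False;
  c=False, j=True, r=True, v=True;
  c=True, j=False, r=True, v=False;
  c=True, j=False, r=True, v=True;
  c=True, j=True, r=True, v=False;
  c=True, j=True, r=True, v=True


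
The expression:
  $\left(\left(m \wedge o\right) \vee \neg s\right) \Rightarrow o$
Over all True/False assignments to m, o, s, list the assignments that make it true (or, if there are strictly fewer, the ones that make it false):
is false only for:
  m=False, o=False, s=False;
  m=True, o=False, s=False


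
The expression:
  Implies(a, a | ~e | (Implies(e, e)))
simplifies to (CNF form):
True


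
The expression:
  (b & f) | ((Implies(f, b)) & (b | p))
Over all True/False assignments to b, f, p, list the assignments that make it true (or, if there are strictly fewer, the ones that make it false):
is false only for:
  b=False, f=False, p=False;
  b=False, f=True, p=False;
  b=False, f=True, p=True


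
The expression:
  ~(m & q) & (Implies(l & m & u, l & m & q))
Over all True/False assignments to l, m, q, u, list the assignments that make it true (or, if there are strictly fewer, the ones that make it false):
is false only for:
  l=False, m=True, q=True, u=False;
  l=False, m=True, q=True, u=True;
  l=True, m=True, q=False, u=True;
  l=True, m=True, q=True, u=False;
  l=True, m=True, q=True, u=True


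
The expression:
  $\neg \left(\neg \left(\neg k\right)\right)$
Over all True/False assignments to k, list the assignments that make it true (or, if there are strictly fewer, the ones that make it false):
is true only for:
  k=False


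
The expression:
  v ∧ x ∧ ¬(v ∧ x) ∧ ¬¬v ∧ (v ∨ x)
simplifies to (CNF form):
False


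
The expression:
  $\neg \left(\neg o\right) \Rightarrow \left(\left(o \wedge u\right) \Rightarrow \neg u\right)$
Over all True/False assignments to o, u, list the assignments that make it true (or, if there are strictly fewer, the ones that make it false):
is false only for:
  o=True, u=True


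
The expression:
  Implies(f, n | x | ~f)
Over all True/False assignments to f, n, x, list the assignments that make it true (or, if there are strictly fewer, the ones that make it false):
is false only for:
  f=True, n=False, x=False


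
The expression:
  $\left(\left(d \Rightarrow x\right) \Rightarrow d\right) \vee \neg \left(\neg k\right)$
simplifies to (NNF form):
$d \vee k$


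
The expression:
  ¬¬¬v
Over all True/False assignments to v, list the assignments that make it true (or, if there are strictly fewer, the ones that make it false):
is true only for:
  v=False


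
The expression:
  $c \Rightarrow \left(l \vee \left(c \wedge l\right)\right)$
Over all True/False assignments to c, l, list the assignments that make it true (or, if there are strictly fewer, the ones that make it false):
is false only for:
  c=True, l=False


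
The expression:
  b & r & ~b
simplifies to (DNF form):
False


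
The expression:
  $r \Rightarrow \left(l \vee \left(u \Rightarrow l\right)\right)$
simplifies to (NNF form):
$l \vee \neg r \vee \neg u$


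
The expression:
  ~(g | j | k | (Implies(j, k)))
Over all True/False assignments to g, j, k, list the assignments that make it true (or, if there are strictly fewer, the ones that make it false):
is never true.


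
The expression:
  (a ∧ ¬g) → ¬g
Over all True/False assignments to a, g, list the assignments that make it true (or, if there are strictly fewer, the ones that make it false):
is always true.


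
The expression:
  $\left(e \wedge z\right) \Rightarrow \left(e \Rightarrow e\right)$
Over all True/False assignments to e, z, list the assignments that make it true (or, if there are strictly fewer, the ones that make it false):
is always true.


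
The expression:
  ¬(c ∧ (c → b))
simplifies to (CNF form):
¬b ∨ ¬c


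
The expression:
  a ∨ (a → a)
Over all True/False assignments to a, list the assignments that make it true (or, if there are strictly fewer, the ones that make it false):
is always true.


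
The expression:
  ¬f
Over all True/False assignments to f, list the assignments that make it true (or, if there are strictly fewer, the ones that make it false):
is true only for:
  f=False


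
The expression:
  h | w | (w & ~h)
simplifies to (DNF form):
h | w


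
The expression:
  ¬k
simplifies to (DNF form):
¬k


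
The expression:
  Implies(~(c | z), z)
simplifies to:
c | z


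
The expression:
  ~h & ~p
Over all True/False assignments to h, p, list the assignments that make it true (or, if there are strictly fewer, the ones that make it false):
is true only for:
  h=False, p=False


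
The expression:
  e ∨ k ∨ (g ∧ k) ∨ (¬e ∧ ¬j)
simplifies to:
e ∨ k ∨ ¬j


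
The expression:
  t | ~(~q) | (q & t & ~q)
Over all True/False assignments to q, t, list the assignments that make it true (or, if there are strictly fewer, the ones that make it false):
is false only for:
  q=False, t=False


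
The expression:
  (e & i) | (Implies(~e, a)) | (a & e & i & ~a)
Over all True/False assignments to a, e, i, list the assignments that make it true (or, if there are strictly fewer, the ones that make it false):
is false only for:
  a=False, e=False, i=False;
  a=False, e=False, i=True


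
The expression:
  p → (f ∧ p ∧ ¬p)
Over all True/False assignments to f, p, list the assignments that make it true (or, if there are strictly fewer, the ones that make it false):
is true only for:
  f=False, p=False;
  f=True, p=False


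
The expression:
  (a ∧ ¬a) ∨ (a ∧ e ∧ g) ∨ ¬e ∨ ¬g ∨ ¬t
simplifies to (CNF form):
a ∨ ¬e ∨ ¬g ∨ ¬t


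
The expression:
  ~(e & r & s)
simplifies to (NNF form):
~e | ~r | ~s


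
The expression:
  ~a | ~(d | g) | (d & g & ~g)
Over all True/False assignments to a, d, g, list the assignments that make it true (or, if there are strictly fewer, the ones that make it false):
is false only for:
  a=True, d=False, g=True;
  a=True, d=True, g=False;
  a=True, d=True, g=True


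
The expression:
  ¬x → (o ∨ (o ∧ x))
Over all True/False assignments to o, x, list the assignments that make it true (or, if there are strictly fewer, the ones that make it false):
is false only for:
  o=False, x=False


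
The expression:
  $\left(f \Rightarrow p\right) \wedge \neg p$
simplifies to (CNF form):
$\neg f \wedge \neg p$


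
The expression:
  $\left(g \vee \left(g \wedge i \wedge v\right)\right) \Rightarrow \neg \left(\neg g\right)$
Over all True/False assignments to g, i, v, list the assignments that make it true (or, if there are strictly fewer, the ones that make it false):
is always true.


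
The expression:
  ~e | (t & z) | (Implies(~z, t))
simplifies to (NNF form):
t | z | ~e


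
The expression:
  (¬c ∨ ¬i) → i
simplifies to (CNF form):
i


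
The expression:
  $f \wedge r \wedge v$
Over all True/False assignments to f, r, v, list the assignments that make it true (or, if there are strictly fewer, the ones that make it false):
is true only for:
  f=True, r=True, v=True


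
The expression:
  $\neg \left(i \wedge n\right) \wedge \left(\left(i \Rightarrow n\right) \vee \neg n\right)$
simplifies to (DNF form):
$\neg i \vee \neg n$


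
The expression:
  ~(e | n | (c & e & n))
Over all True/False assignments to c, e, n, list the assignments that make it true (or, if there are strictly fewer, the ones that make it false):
is true only for:
  c=False, e=False, n=False;
  c=True, e=False, n=False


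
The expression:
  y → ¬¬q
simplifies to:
q ∨ ¬y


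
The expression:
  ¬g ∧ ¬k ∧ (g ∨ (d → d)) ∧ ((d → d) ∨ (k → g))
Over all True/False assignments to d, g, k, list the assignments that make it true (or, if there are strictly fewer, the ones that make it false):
is true only for:
  d=False, g=False, k=False;
  d=True, g=False, k=False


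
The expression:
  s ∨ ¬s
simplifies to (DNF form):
True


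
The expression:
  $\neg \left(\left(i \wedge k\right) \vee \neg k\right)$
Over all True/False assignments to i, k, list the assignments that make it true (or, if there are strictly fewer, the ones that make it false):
is true only for:
  i=False, k=True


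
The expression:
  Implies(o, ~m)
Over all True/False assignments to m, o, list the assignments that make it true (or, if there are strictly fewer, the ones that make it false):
is false only for:
  m=True, o=True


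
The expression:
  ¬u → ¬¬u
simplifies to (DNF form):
u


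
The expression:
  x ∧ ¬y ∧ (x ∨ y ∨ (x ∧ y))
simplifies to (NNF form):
x ∧ ¬y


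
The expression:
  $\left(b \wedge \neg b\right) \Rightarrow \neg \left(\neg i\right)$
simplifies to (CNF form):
$\text{True}$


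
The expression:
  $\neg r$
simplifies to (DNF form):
$\neg r$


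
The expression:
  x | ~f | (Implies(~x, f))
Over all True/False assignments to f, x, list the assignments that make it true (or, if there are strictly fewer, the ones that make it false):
is always true.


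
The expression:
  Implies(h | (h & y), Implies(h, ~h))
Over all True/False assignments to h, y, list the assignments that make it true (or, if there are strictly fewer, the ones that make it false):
is true only for:
  h=False, y=False;
  h=False, y=True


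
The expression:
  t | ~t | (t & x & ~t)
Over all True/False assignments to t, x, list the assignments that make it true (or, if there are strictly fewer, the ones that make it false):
is always true.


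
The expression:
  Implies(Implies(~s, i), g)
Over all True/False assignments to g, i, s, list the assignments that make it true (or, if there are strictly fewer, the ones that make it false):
is false only for:
  g=False, i=False, s=True;
  g=False, i=True, s=False;
  g=False, i=True, s=True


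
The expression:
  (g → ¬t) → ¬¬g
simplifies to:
g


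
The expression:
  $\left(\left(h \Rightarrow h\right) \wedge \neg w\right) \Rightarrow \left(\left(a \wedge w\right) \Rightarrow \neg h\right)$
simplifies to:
$\text{True}$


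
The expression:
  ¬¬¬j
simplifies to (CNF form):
¬j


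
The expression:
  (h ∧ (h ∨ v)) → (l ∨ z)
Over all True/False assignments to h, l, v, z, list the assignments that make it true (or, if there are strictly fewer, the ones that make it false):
is false only for:
  h=True, l=False, v=False, z=False;
  h=True, l=False, v=True, z=False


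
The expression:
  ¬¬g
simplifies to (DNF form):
g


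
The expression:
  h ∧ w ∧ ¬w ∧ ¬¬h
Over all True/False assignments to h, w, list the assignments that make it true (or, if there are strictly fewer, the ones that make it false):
is never true.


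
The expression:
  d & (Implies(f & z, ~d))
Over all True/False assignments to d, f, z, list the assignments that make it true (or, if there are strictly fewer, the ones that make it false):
is true only for:
  d=True, f=False, z=False;
  d=True, f=False, z=True;
  d=True, f=True, z=False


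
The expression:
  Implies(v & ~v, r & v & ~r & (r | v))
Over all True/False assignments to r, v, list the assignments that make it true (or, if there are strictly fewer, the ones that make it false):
is always true.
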